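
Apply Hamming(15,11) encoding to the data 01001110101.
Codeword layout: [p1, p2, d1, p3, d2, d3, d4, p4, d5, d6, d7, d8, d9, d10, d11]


Parity bits: p1=1, p2=1, p3=1, p4=1

110110011110101


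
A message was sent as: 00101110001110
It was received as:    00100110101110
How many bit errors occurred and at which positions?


XOR: 00001000100000

2 error(s) at position(s): 4, 8


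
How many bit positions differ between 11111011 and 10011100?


XOR: 01100111
Count of 1s: 5

5


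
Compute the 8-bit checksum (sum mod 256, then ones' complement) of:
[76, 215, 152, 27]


Sum = 470 mod 256 = 214
Complement = 41

41


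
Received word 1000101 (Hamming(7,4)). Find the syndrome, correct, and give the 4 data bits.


Syndrome = 3: error at position 3

Data: 1101 (corrected bit 3)


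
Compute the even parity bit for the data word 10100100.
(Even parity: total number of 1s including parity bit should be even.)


Number of 1s in data: 3
Parity bit: 1

1


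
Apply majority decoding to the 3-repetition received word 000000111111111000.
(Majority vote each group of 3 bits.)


Groups: 000, 000, 111, 111, 111, 000
Majority votes: 001110

001110


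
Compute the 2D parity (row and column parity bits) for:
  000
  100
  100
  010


Row parities: 0111
Column parities: 010

Row P: 0111, Col P: 010, Corner: 1


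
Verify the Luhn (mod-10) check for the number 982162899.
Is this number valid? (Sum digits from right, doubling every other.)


Luhn sum = 56
56 mod 10 = 6

Invalid (Luhn sum mod 10 = 6)


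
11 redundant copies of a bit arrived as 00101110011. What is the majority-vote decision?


Ones: 6 out of 11
Threshold: 6

1 (6/11 voted 1)


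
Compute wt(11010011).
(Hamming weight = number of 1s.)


Counting 1s in 11010011

5


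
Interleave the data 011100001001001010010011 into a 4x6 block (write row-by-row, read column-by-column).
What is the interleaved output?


Matrix:
  011100
  001001
  001010
  010011
Read columns: 000010011110100000110101

000010011110100000110101


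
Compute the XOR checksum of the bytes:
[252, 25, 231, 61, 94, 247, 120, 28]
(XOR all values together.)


XOR chain: 252 ^ 25 ^ 231 ^ 61 ^ 94 ^ 247 ^ 120 ^ 28 = 242

242


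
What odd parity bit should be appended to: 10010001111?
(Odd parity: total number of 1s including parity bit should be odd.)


Number of 1s in data: 6
Parity bit: 1

1


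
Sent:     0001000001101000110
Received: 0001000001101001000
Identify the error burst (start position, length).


XOR: 0000000000000001110

Burst at position 15, length 3


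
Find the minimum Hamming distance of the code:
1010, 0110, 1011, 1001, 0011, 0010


Comparing all pairs, minimum distance: 1
Can detect 0 errors, correct 0 errors

1


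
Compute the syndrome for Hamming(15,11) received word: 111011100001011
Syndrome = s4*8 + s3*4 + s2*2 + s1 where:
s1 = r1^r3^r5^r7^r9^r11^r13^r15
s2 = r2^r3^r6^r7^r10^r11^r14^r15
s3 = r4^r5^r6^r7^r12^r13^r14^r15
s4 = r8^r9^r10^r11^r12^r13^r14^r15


s1=1, s2=0, s3=0, s4=1

Syndrome = 9 (error at position 9)


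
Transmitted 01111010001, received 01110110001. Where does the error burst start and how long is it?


XOR: 00001100000

Burst at position 4, length 2


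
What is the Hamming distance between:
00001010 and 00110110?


XOR: 00111100
Count of 1s: 4

4


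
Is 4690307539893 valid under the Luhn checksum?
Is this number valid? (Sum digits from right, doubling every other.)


Luhn sum = 59
59 mod 10 = 9

Invalid (Luhn sum mod 10 = 9)


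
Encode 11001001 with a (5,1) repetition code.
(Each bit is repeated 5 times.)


Each bit -> 5 copies

1111111111000000000011111000000000011111


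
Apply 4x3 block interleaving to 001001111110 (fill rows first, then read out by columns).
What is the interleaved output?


Matrix:
  001
  001
  111
  110
Read columns: 001100111110

001100111110


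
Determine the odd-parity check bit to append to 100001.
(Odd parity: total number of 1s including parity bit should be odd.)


Number of 1s in data: 2
Parity bit: 1

1


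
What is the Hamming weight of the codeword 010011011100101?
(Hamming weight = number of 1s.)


Counting 1s in 010011011100101

8


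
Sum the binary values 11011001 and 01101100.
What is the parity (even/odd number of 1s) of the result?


11011001 = 217
01101100 = 108
Sum = 325 = 101000101
1s count = 4

even parity (4 ones in 101000101)


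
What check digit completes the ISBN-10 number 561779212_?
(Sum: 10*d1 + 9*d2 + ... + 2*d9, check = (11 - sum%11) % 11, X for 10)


Weighted sum: 263
263 mod 11 = 10

Check digit: 1


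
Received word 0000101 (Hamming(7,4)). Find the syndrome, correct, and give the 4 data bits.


Syndrome = 2: error at position 2

Data: 0101 (corrected bit 2)


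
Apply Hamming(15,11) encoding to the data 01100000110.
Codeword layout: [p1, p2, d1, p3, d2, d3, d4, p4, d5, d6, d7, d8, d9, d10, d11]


Parity bits: p1=0, p2=0, p3=0, p4=0

000011000000110


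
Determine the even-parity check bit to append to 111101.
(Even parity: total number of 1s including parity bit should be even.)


Number of 1s in data: 5
Parity bit: 1

1


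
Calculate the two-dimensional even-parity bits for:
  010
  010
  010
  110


Row parities: 1110
Column parities: 100

Row P: 1110, Col P: 100, Corner: 1


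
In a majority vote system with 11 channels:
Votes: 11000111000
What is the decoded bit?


Ones: 5 out of 11
Threshold: 6

0 (5/11 voted 1)


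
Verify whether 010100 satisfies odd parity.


Number of 1s: 2

No, parity error (2 ones)


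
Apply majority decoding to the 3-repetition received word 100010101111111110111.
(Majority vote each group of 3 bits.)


Groups: 100, 010, 101, 111, 111, 110, 111
Majority votes: 0011111

0011111


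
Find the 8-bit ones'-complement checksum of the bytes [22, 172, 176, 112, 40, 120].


Sum = 642 mod 256 = 130
Complement = 125

125


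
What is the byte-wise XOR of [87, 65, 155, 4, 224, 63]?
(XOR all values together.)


XOR chain: 87 ^ 65 ^ 155 ^ 4 ^ 224 ^ 63 = 86

86


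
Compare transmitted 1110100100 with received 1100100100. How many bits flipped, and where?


XOR: 0010000000

1 error(s) at position(s): 2


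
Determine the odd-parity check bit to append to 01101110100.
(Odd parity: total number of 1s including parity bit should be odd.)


Number of 1s in data: 6
Parity bit: 1

1


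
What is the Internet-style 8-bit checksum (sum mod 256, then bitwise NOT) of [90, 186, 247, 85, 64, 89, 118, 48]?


Sum = 927 mod 256 = 159
Complement = 96

96


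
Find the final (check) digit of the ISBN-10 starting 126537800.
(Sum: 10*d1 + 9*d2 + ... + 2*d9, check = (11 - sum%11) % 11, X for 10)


Weighted sum: 196
196 mod 11 = 9

Check digit: 2


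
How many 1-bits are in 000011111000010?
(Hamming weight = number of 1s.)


Counting 1s in 000011111000010

6


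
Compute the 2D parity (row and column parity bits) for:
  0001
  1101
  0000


Row parities: 110
Column parities: 1100

Row P: 110, Col P: 1100, Corner: 0


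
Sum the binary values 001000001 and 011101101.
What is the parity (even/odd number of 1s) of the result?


001000001 = 65
011101101 = 237
Sum = 302 = 100101110
1s count = 5

odd parity (5 ones in 100101110)


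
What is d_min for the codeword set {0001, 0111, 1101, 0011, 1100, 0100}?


Comparing all pairs, minimum distance: 1
Can detect 0 errors, correct 0 errors

1


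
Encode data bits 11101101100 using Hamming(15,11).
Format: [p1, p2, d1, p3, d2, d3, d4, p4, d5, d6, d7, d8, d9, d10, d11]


Parity bits: p1=0, p2=1, p3=0, p4=0

011011001101100


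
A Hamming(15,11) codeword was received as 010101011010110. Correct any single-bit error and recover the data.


Syndrome = 9: error at position 9

Data: 00100010110 (corrected bit 9)


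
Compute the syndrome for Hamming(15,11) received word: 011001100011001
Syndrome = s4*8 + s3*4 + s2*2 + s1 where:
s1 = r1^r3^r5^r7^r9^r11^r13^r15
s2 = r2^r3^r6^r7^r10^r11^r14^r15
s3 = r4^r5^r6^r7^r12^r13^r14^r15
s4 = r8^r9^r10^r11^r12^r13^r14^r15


s1=0, s2=0, s3=0, s4=1

Syndrome = 8 (error at position 8)


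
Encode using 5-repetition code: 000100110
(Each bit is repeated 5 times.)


Each bit -> 5 copies

000000000000000111110000000000111111111100000


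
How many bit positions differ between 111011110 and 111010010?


XOR: 000001100
Count of 1s: 2

2


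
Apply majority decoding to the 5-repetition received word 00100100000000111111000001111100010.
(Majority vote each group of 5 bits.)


Groups: 00100, 10000, 00001, 11111, 00000, 11111, 00010
Majority votes: 0001010

0001010


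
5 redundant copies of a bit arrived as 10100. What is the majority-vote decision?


Ones: 2 out of 5
Threshold: 3

0 (2/5 voted 1)


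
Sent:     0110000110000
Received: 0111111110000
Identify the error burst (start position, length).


XOR: 0001111000000

Burst at position 3, length 4


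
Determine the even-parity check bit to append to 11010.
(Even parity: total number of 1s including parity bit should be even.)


Number of 1s in data: 3
Parity bit: 1

1


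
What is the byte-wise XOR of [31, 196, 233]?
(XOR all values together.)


XOR chain: 31 ^ 196 ^ 233 = 50

50


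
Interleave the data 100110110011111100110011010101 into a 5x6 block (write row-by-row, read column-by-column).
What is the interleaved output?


Matrix:
  100110
  110011
  111100
  110011
  010101
Read columns: 111100111100100101011101001011

111100111100100101011101001011


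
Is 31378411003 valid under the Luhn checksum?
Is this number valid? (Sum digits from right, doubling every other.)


Luhn sum = 35
35 mod 10 = 5

Invalid (Luhn sum mod 10 = 5)


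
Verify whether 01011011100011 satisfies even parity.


Number of 1s: 8

Yes, parity is correct (8 ones)


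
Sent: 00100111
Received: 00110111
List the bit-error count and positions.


XOR: 00010000

1 error(s) at position(s): 3


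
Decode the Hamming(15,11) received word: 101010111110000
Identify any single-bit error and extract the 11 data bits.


Syndrome = 0: no error detected

Data: 11011110000 (no errors)


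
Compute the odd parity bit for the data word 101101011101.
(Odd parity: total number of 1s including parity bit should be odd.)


Number of 1s in data: 8
Parity bit: 1

1


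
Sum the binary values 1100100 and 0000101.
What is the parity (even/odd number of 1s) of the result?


1100100 = 100
0000101 = 5
Sum = 105 = 1101001
1s count = 4

even parity (4 ones in 1101001)


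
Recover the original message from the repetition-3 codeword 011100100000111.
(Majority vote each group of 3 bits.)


Groups: 011, 100, 100, 000, 111
Majority votes: 10001

10001


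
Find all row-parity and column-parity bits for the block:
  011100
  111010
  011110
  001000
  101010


Row parities: 10011
Column parities: 011010

Row P: 10011, Col P: 011010, Corner: 1


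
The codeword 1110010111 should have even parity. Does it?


Number of 1s: 7

No, parity error (7 ones)


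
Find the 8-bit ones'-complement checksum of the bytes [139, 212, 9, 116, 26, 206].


Sum = 708 mod 256 = 196
Complement = 59

59


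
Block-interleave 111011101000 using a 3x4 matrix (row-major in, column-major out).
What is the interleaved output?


Matrix:
  1110
  1110
  1000
Read columns: 111110110000

111110110000


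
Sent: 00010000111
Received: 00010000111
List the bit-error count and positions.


XOR: 00000000000

0 errors (received matches sent)


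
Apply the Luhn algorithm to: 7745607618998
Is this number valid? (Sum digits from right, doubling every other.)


Luhn sum = 67
67 mod 10 = 7

Invalid (Luhn sum mod 10 = 7)


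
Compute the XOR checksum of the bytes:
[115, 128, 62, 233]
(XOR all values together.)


XOR chain: 115 ^ 128 ^ 62 ^ 233 = 36

36


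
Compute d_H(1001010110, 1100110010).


XOR: 0101100100
Count of 1s: 4

4


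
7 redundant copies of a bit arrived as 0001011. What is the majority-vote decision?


Ones: 3 out of 7
Threshold: 4

0 (3/7 voted 1)


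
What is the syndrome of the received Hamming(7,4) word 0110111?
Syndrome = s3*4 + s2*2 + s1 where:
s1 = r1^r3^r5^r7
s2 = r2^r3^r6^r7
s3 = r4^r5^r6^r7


s1=1, s2=0, s3=1

Syndrome = 5 (error at position 5)


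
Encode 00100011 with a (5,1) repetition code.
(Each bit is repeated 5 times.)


Each bit -> 5 copies

0000000000111110000000000000001111111111


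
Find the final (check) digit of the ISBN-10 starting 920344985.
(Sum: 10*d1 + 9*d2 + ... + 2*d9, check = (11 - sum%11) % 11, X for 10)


Weighted sum: 243
243 mod 11 = 1

Check digit: X


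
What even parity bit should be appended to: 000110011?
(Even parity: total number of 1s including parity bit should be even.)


Number of 1s in data: 4
Parity bit: 0

0


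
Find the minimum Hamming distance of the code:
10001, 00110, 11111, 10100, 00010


Comparing all pairs, minimum distance: 1
Can detect 0 errors, correct 0 errors

1


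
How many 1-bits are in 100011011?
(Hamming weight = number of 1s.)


Counting 1s in 100011011

5


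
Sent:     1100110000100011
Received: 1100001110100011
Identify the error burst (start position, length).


XOR: 0000111110000000

Burst at position 4, length 5


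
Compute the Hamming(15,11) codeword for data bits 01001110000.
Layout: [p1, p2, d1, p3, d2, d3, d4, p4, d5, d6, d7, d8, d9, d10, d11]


Parity bits: p1=1, p2=0, p3=1, p4=1

100110011110000


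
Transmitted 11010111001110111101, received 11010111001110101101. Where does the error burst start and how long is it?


XOR: 00000000000000010000

Burst at position 15, length 1


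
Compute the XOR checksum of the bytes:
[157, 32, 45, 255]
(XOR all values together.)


XOR chain: 157 ^ 32 ^ 45 ^ 255 = 111

111


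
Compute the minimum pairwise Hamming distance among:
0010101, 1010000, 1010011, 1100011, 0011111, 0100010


Comparing all pairs, minimum distance: 2
Can detect 1 errors, correct 0 errors

2


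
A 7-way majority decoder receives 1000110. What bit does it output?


Ones: 3 out of 7
Threshold: 4

0 (3/7 voted 1)


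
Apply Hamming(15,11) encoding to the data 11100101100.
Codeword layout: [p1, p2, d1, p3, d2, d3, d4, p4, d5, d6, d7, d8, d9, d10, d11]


Parity bits: p1=1, p2=1, p3=0, p4=1

111011010101100


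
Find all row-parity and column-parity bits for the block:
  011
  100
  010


Row parities: 011
Column parities: 101

Row P: 011, Col P: 101, Corner: 0


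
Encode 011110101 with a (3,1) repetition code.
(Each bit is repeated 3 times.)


Each bit -> 3 copies

000111111111111000111000111


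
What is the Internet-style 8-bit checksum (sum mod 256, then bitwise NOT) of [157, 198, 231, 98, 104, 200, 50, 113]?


Sum = 1151 mod 256 = 127
Complement = 128

128


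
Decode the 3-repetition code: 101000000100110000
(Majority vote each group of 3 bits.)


Groups: 101, 000, 000, 100, 110, 000
Majority votes: 100010

100010


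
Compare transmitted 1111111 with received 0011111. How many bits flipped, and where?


XOR: 1100000

2 error(s) at position(s): 0, 1


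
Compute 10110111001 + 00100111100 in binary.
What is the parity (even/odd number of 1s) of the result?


10110111001 = 1465
00100111100 = 316
Sum = 1781 = 11011110101
1s count = 8

even parity (8 ones in 11011110101)


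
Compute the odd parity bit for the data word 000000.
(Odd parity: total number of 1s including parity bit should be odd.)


Number of 1s in data: 0
Parity bit: 1

1


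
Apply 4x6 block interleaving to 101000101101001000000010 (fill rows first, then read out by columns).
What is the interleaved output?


Matrix:
  101000
  101101
  001000
  000010
Read columns: 110000001110010000010100

110000001110010000010100


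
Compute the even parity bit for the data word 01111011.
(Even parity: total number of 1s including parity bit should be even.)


Number of 1s in data: 6
Parity bit: 0

0


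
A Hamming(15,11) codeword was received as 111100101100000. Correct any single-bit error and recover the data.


Syndrome = 0: no error detected

Data: 10011100000 (no errors)


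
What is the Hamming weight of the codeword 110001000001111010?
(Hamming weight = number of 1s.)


Counting 1s in 110001000001111010

8


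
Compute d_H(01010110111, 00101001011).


XOR: 01111111100
Count of 1s: 8

8


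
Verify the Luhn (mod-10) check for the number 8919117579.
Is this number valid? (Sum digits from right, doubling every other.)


Luhn sum = 54
54 mod 10 = 4

Invalid (Luhn sum mod 10 = 4)


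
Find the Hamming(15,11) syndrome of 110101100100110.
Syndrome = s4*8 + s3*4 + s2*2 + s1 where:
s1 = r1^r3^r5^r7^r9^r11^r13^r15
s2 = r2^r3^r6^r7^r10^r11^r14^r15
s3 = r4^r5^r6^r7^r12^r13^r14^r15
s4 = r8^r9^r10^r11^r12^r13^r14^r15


s1=1, s2=1, s3=1, s4=1

Syndrome = 15 (error at position 15)


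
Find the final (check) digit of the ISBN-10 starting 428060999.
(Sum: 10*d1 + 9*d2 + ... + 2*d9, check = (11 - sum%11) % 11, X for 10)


Weighted sum: 239
239 mod 11 = 8

Check digit: 3


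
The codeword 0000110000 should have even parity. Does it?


Number of 1s: 2

Yes, parity is correct (2 ones)


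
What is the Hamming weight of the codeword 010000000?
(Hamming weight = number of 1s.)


Counting 1s in 010000000

1


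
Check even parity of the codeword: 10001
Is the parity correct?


Number of 1s: 2

Yes, parity is correct (2 ones)


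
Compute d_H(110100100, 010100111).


XOR: 100000011
Count of 1s: 3

3


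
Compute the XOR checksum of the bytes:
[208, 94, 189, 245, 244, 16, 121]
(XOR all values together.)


XOR chain: 208 ^ 94 ^ 189 ^ 245 ^ 244 ^ 16 ^ 121 = 91

91


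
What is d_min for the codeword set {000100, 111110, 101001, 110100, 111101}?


Comparing all pairs, minimum distance: 2
Can detect 1 errors, correct 0 errors

2


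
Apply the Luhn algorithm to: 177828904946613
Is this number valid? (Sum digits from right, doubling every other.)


Luhn sum = 69
69 mod 10 = 9

Invalid (Luhn sum mod 10 = 9)


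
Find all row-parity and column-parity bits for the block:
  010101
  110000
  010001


Row parities: 100
Column parities: 110100

Row P: 100, Col P: 110100, Corner: 1


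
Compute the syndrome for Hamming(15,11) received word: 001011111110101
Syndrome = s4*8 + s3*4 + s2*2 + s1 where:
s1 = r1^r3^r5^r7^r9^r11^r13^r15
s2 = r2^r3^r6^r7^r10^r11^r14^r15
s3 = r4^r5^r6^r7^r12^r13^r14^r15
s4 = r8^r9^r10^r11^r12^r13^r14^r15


s1=1, s2=0, s3=1, s4=0

Syndrome = 5 (error at position 5)


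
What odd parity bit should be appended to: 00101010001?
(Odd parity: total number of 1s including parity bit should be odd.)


Number of 1s in data: 4
Parity bit: 1

1


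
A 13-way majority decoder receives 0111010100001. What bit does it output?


Ones: 6 out of 13
Threshold: 7

0 (6/13 voted 1)


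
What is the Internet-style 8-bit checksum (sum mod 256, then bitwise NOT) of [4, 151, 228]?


Sum = 383 mod 256 = 127
Complement = 128

128


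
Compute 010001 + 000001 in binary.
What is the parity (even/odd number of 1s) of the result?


010001 = 17
000001 = 1
Sum = 18 = 10010
1s count = 2

even parity (2 ones in 10010)


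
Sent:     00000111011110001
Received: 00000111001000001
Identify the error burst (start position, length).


XOR: 00000000010110000

Burst at position 9, length 4


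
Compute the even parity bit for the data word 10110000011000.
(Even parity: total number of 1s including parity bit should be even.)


Number of 1s in data: 5
Parity bit: 1

1


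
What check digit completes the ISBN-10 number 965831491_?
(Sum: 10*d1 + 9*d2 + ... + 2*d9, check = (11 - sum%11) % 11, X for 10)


Weighted sum: 308
308 mod 11 = 0

Check digit: 0


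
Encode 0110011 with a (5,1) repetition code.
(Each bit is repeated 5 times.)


Each bit -> 5 copies

00000111111111100000000001111111111


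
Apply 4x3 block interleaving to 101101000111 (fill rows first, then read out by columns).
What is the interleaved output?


Matrix:
  101
  101
  000
  111
Read columns: 110100011101

110100011101


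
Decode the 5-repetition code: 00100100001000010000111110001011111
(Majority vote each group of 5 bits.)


Groups: 00100, 10000, 10000, 10000, 11111, 00010, 11111
Majority votes: 0000101

0000101


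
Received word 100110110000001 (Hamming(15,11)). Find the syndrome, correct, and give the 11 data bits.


Syndrome = 0: no error detected

Data: 01010000001 (no errors)


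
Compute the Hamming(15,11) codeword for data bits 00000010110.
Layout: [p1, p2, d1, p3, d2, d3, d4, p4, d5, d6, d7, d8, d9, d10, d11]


Parity bits: p1=0, p2=0, p3=0, p4=1

000000010010110


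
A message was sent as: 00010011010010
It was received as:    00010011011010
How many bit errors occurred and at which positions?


XOR: 00000000001000

1 error(s) at position(s): 10


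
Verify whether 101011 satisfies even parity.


Number of 1s: 4

Yes, parity is correct (4 ones)


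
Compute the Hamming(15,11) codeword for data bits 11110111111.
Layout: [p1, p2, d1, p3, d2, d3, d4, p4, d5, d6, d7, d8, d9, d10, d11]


Parity bits: p1=0, p2=1, p3=1, p4=0

011111100111111


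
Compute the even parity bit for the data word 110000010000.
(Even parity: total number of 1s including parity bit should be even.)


Number of 1s in data: 3
Parity bit: 1

1


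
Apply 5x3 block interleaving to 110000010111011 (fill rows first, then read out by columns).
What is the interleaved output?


Matrix:
  110
  000
  010
  111
  011
Read columns: 100101011100011

100101011100011


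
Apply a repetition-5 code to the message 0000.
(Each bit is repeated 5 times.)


Each bit -> 5 copies

00000000000000000000


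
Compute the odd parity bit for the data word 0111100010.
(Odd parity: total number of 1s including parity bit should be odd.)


Number of 1s in data: 5
Parity bit: 0

0


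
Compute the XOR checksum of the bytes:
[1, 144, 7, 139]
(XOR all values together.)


XOR chain: 1 ^ 144 ^ 7 ^ 139 = 29

29


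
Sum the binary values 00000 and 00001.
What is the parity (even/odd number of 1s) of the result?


00000 = 0
00001 = 1
Sum = 1 = 1
1s count = 1

odd parity (1 ones in 1)


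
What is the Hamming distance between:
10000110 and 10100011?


XOR: 00100101
Count of 1s: 3

3


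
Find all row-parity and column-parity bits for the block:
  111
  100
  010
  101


Row parities: 1110
Column parities: 100

Row P: 1110, Col P: 100, Corner: 1


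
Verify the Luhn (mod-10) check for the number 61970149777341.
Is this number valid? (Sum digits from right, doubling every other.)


Luhn sum = 67
67 mod 10 = 7

Invalid (Luhn sum mod 10 = 7)


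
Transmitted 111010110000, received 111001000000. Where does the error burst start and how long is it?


XOR: 000011110000

Burst at position 4, length 4


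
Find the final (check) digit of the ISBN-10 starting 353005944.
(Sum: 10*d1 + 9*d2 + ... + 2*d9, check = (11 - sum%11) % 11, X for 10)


Weighted sum: 180
180 mod 11 = 4

Check digit: 7


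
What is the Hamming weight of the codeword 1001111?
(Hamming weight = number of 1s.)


Counting 1s in 1001111

5


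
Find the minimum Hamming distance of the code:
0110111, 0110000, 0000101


Comparing all pairs, minimum distance: 3
Can detect 2 errors, correct 1 errors

3


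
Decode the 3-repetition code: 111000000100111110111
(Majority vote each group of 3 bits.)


Groups: 111, 000, 000, 100, 111, 110, 111
Majority votes: 1000111

1000111


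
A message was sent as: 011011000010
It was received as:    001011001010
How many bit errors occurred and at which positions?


XOR: 010000001000

2 error(s) at position(s): 1, 8


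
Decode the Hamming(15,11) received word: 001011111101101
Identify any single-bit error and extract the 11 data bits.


Syndrome = 2: error at position 2

Data: 11111101101 (corrected bit 2)


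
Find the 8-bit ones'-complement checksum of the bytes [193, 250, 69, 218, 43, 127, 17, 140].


Sum = 1057 mod 256 = 33
Complement = 222

222


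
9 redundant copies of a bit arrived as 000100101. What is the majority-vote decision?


Ones: 3 out of 9
Threshold: 5

0 (3/9 voted 1)


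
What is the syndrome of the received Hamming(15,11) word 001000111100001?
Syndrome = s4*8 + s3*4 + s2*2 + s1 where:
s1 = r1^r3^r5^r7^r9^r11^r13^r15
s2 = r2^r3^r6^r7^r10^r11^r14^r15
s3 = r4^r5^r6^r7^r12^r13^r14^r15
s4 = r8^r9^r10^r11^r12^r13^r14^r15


s1=0, s2=0, s3=0, s4=0

Syndrome = 0 (no error)


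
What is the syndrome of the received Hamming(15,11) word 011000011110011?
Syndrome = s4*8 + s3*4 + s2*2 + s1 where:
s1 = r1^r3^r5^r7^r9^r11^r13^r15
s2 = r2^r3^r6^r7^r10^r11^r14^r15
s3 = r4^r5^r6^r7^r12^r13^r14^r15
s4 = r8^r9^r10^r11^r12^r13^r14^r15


s1=0, s2=0, s3=0, s4=0

Syndrome = 0 (no error)


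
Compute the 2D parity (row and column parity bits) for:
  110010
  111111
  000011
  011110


Row parities: 1000
Column parities: 010000

Row P: 1000, Col P: 010000, Corner: 1


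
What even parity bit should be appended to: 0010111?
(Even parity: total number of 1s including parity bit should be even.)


Number of 1s in data: 4
Parity bit: 0

0


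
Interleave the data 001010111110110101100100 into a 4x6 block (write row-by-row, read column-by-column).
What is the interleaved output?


Matrix:
  001010
  111110
  110101
  100100
Read columns: 011101101100011111000010

011101101100011111000010


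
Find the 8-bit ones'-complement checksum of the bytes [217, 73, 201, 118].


Sum = 609 mod 256 = 97
Complement = 158

158


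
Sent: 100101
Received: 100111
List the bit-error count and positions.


XOR: 000010

1 error(s) at position(s): 4


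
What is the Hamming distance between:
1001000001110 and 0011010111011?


XOR: 1010010110101
Count of 1s: 7

7


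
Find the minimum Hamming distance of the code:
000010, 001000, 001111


Comparing all pairs, minimum distance: 2
Can detect 1 errors, correct 0 errors

2


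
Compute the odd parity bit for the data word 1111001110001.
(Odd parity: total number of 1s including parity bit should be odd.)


Number of 1s in data: 8
Parity bit: 1

1


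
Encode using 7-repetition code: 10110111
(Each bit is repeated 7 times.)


Each bit -> 7 copies

11111110000000111111111111110000000111111111111111111111


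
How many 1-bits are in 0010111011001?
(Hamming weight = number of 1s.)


Counting 1s in 0010111011001

7


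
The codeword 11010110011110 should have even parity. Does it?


Number of 1s: 9

No, parity error (9 ones)


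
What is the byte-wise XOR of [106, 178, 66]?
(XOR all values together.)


XOR chain: 106 ^ 178 ^ 66 = 154

154


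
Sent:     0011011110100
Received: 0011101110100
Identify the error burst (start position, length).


XOR: 0000110000000

Burst at position 4, length 2


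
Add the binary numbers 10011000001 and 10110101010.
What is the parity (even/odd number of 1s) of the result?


10011000001 = 1217
10110101010 = 1450
Sum = 2667 = 101001101011
1s count = 7

odd parity (7 ones in 101001101011)


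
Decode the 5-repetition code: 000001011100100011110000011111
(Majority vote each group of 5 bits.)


Groups: 00000, 10111, 00100, 01111, 00000, 11111
Majority votes: 010101

010101


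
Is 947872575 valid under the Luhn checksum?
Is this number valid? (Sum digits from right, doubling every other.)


Luhn sum = 57
57 mod 10 = 7

Invalid (Luhn sum mod 10 = 7)


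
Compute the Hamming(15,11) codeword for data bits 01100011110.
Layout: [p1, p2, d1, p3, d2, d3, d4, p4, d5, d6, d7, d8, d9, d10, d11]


Parity bits: p1=1, p2=1, p3=1, p4=0

110111000011110


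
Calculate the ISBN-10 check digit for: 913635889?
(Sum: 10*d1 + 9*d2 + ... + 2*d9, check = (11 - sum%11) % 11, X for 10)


Weighted sum: 282
282 mod 11 = 7

Check digit: 4


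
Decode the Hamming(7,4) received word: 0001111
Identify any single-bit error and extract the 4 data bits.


Syndrome = 0: no error detected

Data: 0111 (no errors)


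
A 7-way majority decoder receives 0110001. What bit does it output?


Ones: 3 out of 7
Threshold: 4

0 (3/7 voted 1)


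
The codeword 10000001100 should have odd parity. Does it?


Number of 1s: 3

Yes, parity is correct (3 ones)


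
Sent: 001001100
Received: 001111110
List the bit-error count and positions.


XOR: 000110010

3 error(s) at position(s): 3, 4, 7


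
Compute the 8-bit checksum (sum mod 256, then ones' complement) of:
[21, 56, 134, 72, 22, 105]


Sum = 410 mod 256 = 154
Complement = 101

101


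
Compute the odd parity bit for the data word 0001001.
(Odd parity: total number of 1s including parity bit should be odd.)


Number of 1s in data: 2
Parity bit: 1

1


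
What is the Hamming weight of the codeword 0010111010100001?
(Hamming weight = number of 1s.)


Counting 1s in 0010111010100001

7


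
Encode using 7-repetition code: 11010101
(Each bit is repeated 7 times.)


Each bit -> 7 copies

11111111111111000000011111110000000111111100000001111111


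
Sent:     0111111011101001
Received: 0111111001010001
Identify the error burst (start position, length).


XOR: 0000000010111000

Burst at position 8, length 5


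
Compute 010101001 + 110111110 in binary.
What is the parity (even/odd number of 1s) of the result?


010101001 = 169
110111110 = 446
Sum = 615 = 1001100111
1s count = 6

even parity (6 ones in 1001100111)


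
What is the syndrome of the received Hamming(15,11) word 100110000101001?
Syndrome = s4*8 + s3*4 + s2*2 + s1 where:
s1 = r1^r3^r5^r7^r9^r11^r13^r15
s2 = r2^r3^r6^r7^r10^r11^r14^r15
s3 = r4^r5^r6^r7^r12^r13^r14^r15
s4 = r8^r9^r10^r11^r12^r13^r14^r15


s1=1, s2=0, s3=0, s4=1

Syndrome = 9 (error at position 9)


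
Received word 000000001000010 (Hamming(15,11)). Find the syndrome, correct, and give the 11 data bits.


Syndrome = 7: error at position 7

Data: 00011000010 (corrected bit 7)


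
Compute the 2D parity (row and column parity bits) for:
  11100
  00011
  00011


Row parities: 100
Column parities: 11100

Row P: 100, Col P: 11100, Corner: 1


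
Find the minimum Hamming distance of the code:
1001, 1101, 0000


Comparing all pairs, minimum distance: 1
Can detect 0 errors, correct 0 errors

1


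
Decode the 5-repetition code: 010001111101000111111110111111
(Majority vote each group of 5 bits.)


Groups: 01000, 11111, 01000, 11111, 11101, 11111
Majority votes: 010111

010111


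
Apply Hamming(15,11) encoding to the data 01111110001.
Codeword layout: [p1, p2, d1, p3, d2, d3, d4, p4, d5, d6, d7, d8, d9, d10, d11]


Parity bits: p1=1, p2=1, p3=0, p4=0

110011101110001


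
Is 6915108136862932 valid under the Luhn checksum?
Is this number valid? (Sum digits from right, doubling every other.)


Luhn sum = 75
75 mod 10 = 5

Invalid (Luhn sum mod 10 = 5)


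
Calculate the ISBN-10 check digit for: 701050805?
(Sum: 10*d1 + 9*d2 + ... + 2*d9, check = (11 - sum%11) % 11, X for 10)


Weighted sum: 150
150 mod 11 = 7

Check digit: 4


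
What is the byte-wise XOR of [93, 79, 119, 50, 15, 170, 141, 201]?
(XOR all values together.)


XOR chain: 93 ^ 79 ^ 119 ^ 50 ^ 15 ^ 170 ^ 141 ^ 201 = 182

182


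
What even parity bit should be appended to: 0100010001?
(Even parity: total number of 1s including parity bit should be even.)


Number of 1s in data: 3
Parity bit: 1

1


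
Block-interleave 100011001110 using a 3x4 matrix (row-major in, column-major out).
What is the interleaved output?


Matrix:
  1000
  1100
  1110
Read columns: 111011001000

111011001000


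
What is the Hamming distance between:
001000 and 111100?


XOR: 110100
Count of 1s: 3

3


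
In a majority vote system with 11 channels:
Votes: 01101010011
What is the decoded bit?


Ones: 6 out of 11
Threshold: 6

1 (6/11 voted 1)


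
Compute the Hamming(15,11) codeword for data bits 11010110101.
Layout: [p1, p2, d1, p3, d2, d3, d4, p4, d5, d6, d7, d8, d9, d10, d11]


Parity bits: p1=0, p2=1, p3=0, p4=0

011010100110101


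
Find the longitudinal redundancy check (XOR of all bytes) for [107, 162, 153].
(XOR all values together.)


XOR chain: 107 ^ 162 ^ 153 = 80

80


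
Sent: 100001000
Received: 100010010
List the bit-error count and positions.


XOR: 000011010

3 error(s) at position(s): 4, 5, 7


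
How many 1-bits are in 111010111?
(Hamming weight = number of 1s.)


Counting 1s in 111010111

7


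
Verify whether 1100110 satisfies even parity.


Number of 1s: 4

Yes, parity is correct (4 ones)


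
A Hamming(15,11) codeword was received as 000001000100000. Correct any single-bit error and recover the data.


Syndrome = 12: error at position 12

Data: 00100101000 (corrected bit 12)


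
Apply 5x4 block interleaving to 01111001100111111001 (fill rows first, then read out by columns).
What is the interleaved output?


Matrix:
  0111
  1001
  1001
  1111
  1001
Read columns: 01111100101001011111

01111100101001011111


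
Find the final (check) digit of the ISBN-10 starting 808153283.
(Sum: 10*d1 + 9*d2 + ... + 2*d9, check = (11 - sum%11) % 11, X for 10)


Weighted sum: 234
234 mod 11 = 3

Check digit: 8


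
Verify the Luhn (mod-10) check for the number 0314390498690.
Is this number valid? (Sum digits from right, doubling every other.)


Luhn sum = 66
66 mod 10 = 6

Invalid (Luhn sum mod 10 = 6)


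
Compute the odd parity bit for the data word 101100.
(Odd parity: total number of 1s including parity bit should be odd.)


Number of 1s in data: 3
Parity bit: 0

0


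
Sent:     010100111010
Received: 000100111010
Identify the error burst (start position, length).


XOR: 010000000000

Burst at position 1, length 1


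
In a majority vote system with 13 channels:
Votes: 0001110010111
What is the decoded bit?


Ones: 7 out of 13
Threshold: 7

1 (7/13 voted 1)


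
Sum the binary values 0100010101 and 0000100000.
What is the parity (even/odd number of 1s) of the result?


0100010101 = 277
0000100000 = 32
Sum = 309 = 100110101
1s count = 5

odd parity (5 ones in 100110101)


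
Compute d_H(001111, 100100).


XOR: 101011
Count of 1s: 4

4


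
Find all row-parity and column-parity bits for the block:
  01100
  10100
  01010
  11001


Row parities: 0001
Column parities: 01011

Row P: 0001, Col P: 01011, Corner: 1


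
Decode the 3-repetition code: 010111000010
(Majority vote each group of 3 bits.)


Groups: 010, 111, 000, 010
Majority votes: 0100

0100


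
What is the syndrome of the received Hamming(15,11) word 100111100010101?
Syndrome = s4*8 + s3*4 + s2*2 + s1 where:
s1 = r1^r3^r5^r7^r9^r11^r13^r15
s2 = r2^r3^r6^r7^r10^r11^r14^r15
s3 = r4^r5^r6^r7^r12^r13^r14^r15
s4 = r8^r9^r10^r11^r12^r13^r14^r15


s1=0, s2=0, s3=0, s4=1

Syndrome = 8 (error at position 8)


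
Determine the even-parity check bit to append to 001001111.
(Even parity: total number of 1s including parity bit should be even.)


Number of 1s in data: 5
Parity bit: 1

1


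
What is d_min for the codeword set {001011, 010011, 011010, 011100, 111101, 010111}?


Comparing all pairs, minimum distance: 1
Can detect 0 errors, correct 0 errors

1


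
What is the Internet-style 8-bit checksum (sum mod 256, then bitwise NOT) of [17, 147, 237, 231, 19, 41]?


Sum = 692 mod 256 = 180
Complement = 75

75


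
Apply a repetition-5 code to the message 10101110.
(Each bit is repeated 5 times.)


Each bit -> 5 copies

1111100000111110000011111111111111100000


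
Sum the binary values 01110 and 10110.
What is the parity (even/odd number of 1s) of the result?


01110 = 14
10110 = 22
Sum = 36 = 100100
1s count = 2

even parity (2 ones in 100100)


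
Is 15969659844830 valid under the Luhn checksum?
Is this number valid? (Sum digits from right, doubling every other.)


Luhn sum = 80
80 mod 10 = 0

Valid (Luhn sum mod 10 = 0)


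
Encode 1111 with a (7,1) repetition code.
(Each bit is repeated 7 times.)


Each bit -> 7 copies

1111111111111111111111111111


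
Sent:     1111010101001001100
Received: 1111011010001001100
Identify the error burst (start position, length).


XOR: 0000001111000000000

Burst at position 6, length 4


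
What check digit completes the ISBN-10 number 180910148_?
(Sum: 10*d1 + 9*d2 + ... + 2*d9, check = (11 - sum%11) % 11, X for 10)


Weighted sum: 183
183 mod 11 = 7

Check digit: 4


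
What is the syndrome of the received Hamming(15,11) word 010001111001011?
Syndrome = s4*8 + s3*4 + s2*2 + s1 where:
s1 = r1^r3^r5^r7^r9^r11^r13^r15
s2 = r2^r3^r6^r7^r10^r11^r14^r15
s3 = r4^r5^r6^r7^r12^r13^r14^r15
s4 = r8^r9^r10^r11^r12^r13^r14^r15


s1=1, s2=1, s3=1, s4=1

Syndrome = 15 (error at position 15)


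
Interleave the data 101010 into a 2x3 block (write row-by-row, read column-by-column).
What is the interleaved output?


Matrix:
  101
  010
Read columns: 100110

100110


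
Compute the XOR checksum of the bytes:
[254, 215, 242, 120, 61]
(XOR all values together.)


XOR chain: 254 ^ 215 ^ 242 ^ 120 ^ 61 = 158

158


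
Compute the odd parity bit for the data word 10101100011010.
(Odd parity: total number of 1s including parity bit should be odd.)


Number of 1s in data: 7
Parity bit: 0

0


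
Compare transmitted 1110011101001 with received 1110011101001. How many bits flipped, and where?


XOR: 0000000000000

0 errors (received matches sent)


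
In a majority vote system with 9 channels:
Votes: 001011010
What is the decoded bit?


Ones: 4 out of 9
Threshold: 5

0 (4/9 voted 1)


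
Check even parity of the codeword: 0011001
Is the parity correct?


Number of 1s: 3

No, parity error (3 ones)


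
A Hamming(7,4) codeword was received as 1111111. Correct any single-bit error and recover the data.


Syndrome = 0: no error detected

Data: 1111 (no errors)


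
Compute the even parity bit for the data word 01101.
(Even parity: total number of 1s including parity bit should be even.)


Number of 1s in data: 3
Parity bit: 1

1


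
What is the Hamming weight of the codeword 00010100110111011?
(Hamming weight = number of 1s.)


Counting 1s in 00010100110111011

9


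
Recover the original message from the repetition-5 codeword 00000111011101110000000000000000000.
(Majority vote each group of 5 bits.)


Groups: 00000, 11101, 11011, 10000, 00000, 00000, 00000
Majority votes: 0110000

0110000


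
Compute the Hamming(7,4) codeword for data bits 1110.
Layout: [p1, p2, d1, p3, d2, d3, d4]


Parity bits: p1=0, p2=0, p3=0

0010110


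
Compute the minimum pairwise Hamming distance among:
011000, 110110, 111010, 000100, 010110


Comparing all pairs, minimum distance: 1
Can detect 0 errors, correct 0 errors

1


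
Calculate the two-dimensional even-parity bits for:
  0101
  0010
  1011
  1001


Row parities: 0110
Column parities: 0101

Row P: 0110, Col P: 0101, Corner: 0


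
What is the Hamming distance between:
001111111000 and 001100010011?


XOR: 000011101011
Count of 1s: 6

6


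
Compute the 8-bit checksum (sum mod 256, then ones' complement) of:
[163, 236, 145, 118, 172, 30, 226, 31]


Sum = 1121 mod 256 = 97
Complement = 158

158


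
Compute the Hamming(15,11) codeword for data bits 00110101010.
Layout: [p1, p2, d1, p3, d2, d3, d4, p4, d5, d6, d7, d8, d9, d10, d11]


Parity bits: p1=1, p2=0, p3=0, p4=1

100001110101010
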